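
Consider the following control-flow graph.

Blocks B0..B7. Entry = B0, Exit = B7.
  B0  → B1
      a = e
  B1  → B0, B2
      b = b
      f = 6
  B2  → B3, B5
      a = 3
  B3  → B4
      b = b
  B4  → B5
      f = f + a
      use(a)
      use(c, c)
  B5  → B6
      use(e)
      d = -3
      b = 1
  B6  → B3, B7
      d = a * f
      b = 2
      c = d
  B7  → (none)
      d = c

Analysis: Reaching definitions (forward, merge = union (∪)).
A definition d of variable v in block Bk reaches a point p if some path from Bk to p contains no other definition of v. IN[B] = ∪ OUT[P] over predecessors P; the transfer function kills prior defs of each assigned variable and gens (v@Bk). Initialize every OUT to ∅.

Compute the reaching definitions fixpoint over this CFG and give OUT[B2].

Fixpoint table:
  B0: | IN={a@B0, b@B1, f@B1} | OUT={a@B0, b@B1, f@B1}
  B1: | IN={a@B0, b@B1, f@B1} | OUT={a@B0, b@B1, f@B1}
  B2: | IN={a@B0, b@B1, f@B1} | OUT={a@B2, b@B1, f@B1}
  B3: | IN={a@B2, b@B1, b@B6, c@B6, d@B6, f@B1, f@B4} | OUT={a@B2, b@B3, c@B6, d@B6, f@B1, f@B4}
  B4: | IN={a@B2, b@B3, c@B6, d@B6, f@B1, f@B4} | OUT={a@B2, b@B3, c@B6, d@B6, f@B4}
  B5: | IN={a@B2, b@B1, b@B3, c@B6, d@B6, f@B1, f@B4} | OUT={a@B2, b@B5, c@B6, d@B5, f@B1, f@B4}
  B6: | IN={a@B2, b@B5, c@B6, d@B5, f@B1, f@B4} | OUT={a@B2, b@B6, c@B6, d@B6, f@B1, f@B4}
  B7: | IN={a@B2, b@B6, c@B6, d@B6, f@B1, f@B4} | OUT={a@B2, b@B6, c@B6, d@B7, f@B1, f@B4}

Merge at B2: IN[B2] = OUT[B1] = {a@B0, b@B1, f@B1}
Applying B2's transfer function to that IN value gives OUT[B2] (row B2 above).

Answer: {a@B2, b@B1, f@B1}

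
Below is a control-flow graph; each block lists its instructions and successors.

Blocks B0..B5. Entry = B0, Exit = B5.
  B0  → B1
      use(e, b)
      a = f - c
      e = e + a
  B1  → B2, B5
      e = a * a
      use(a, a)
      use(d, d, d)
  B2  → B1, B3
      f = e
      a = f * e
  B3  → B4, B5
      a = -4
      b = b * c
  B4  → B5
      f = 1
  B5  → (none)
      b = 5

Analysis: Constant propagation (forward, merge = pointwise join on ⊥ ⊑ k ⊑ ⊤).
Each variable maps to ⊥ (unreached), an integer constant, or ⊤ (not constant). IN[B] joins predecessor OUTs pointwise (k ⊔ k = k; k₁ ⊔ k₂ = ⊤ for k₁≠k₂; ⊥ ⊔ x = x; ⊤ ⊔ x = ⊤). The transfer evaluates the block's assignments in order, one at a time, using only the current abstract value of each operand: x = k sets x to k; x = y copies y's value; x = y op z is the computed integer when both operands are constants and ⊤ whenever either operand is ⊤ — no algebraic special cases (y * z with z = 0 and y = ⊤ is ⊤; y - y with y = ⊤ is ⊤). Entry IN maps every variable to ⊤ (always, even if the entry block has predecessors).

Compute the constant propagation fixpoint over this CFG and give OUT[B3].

Per-block solution:
  B0:   IN=(all ⊤)   OUT=(all ⊤)
  B1:   IN=(all ⊤)   OUT=(all ⊤)
  B2:   IN=(all ⊤)   OUT=(all ⊤)
  B3:   IN=(all ⊤)   OUT={a:-4; rest ⊤}
  B4:   IN={a:-4; rest ⊤}   OUT={a:-4, f:1; rest ⊤}
  B5:   IN=(all ⊤)   OUT={b:5; rest ⊤}

Merge at B3: IN[B3] = OUT[B2] = {a: ⊤, b: ⊤, c: ⊤, d: ⊤, e: ⊤, f: ⊤}
Applying B3's transfer function to that IN value gives OUT[B3] (row B3 above).

Answer: {a: -4, b: ⊤, c: ⊤, d: ⊤, e: ⊤, f: ⊤}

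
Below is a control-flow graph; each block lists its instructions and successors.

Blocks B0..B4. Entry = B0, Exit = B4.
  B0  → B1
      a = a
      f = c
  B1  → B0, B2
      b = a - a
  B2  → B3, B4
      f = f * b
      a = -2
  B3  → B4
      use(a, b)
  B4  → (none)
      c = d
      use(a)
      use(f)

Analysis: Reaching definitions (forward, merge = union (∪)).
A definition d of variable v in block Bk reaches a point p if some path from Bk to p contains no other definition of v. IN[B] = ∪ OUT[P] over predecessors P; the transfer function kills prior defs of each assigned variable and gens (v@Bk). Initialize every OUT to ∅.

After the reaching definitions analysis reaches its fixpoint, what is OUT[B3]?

Converged values:
  B0:  IN={a@B0, b@B1, f@B0}  OUT={a@B0, b@B1, f@B0}
  B1:  IN={a@B0, b@B1, f@B0}  OUT={a@B0, b@B1, f@B0}
  B2:  IN={a@B0, b@B1, f@B0}  OUT={a@B2, b@B1, f@B2}
  B3:  IN={a@B2, b@B1, f@B2}  OUT={a@B2, b@B1, f@B2}
  B4:  IN={a@B2, b@B1, f@B2}  OUT={a@B2, b@B1, c@B4, f@B2}

Merge at B3: IN[B3] = OUT[B2] = {a@B2, b@B1, f@B2}
Applying B3's transfer function to that IN value gives OUT[B3] (row B3 above).

Answer: {a@B2, b@B1, f@B2}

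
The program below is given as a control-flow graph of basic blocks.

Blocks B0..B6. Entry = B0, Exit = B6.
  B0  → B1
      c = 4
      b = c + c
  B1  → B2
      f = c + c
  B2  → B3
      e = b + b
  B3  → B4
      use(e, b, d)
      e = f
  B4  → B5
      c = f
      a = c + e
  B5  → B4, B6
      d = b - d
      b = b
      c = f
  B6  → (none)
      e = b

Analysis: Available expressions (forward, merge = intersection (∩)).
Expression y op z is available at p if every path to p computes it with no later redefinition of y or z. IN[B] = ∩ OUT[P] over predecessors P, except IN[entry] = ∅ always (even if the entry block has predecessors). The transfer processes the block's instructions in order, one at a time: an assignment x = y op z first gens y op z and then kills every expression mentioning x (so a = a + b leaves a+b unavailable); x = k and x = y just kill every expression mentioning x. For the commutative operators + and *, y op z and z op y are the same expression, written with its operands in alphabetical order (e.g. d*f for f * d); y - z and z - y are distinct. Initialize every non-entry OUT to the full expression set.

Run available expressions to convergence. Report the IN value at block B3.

Answer: {b+b, c+c}

Derivation:
Per-block solution:
  B0:  IN={}  OUT={c+c}
  B1:  IN={c+c}  OUT={c+c}
  B2:  IN={c+c}  OUT={b+b, c+c}
  B3:  IN={b+b, c+c}  OUT={b+b, c+c}
  B4:  IN={}  OUT={c+e}
  B5:  IN={c+e}  OUT={}
  B6:  IN={}  OUT={}

Merge at B3: IN[B3] = OUT[B2] = {b+b, c+c}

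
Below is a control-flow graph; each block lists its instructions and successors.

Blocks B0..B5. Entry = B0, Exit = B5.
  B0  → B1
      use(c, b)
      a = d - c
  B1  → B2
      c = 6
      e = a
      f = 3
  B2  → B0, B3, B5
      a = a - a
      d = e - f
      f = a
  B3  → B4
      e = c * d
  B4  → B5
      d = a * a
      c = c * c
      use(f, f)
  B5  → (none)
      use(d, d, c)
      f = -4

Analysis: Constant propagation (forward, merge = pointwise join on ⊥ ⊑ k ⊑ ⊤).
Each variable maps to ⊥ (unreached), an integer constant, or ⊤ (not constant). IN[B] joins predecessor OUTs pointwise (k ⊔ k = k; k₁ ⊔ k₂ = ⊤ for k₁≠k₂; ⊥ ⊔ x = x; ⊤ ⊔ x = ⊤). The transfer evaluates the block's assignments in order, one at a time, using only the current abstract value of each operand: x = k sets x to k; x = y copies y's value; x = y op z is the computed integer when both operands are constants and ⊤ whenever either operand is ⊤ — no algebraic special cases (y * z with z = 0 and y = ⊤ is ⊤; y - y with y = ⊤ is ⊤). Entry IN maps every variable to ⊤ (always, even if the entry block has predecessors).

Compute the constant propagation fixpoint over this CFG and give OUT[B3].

Answer: {a: ⊤, b: ⊤, c: 6, d: ⊤, e: ⊤, f: ⊤}

Working:
Per-block solution:
  B0:  IN=(all ⊤)  OUT=(all ⊤)
  B1:  IN=(all ⊤)  OUT={c:6, f:3; rest ⊤}
  B2:  IN={c:6, f:3; rest ⊤}  OUT={c:6; rest ⊤}
  B3:  IN={c:6; rest ⊤}  OUT={c:6; rest ⊤}
  B4:  IN={c:6; rest ⊤}  OUT={c:36; rest ⊤}
  B5:  IN=(all ⊤)  OUT={f:-4; rest ⊤}

Merge at B3: IN[B3] = OUT[B2] = {a: ⊤, b: ⊤, c: 6, d: ⊤, e: ⊤, f: ⊤}
Applying B3's transfer function to that IN value gives OUT[B3] (row B3 above).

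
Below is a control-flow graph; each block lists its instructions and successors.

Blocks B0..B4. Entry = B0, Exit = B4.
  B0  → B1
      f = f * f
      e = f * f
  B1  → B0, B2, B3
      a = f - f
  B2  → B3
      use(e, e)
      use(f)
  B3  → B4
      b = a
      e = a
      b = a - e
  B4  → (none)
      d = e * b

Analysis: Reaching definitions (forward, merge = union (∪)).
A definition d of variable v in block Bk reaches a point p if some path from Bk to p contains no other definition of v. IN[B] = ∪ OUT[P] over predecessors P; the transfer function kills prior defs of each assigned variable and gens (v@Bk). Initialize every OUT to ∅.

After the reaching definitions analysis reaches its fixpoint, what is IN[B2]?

Answer: {a@B1, e@B0, f@B0}

Trace:
Per-block solution:
  B0:   IN={a@B1, e@B0, f@B0}   OUT={a@B1, e@B0, f@B0}
  B1:   IN={a@B1, e@B0, f@B0}   OUT={a@B1, e@B0, f@B0}
  B2:   IN={a@B1, e@B0, f@B0}   OUT={a@B1, e@B0, f@B0}
  B3:   IN={a@B1, e@B0, f@B0}   OUT={a@B1, b@B3, e@B3, f@B0}
  B4:   IN={a@B1, b@B3, e@B3, f@B0}   OUT={a@B1, b@B3, d@B4, e@B3, f@B0}

Merge at B2: IN[B2] = OUT[B1] = {a@B1, e@B0, f@B0}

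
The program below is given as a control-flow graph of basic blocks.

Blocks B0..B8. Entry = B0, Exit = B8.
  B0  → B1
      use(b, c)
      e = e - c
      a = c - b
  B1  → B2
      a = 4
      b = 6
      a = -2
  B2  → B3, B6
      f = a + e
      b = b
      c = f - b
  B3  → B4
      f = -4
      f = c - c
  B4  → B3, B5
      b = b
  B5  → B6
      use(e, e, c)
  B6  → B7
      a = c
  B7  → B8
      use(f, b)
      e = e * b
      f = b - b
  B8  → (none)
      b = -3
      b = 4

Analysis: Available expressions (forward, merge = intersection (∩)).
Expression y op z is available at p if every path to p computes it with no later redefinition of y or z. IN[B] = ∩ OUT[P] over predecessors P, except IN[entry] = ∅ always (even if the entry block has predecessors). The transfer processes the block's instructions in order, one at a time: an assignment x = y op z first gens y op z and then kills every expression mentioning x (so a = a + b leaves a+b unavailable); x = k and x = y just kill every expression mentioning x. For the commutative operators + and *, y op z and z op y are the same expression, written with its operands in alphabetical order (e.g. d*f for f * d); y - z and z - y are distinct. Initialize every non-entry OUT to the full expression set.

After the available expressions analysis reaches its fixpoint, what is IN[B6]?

Answer: {a+e}

Working:
Fixpoint table:
  B0: | IN={} | OUT={c-b}
  B1: | IN={c-b} | OUT={}
  B2: | IN={} | OUT={a+e, f-b}
  B3: | IN={a+e} | OUT={a+e, c-c}
  B4: | IN={a+e, c-c} | OUT={a+e, c-c}
  B5: | IN={a+e, c-c} | OUT={a+e, c-c}
  B6: | IN={a+e} | OUT={}
  B7: | IN={} | OUT={b-b}
  B8: | IN={b-b} | OUT={}

Merge at B6: IN[B6] = OUT[B2] ∩ OUT[B5] = {a+e}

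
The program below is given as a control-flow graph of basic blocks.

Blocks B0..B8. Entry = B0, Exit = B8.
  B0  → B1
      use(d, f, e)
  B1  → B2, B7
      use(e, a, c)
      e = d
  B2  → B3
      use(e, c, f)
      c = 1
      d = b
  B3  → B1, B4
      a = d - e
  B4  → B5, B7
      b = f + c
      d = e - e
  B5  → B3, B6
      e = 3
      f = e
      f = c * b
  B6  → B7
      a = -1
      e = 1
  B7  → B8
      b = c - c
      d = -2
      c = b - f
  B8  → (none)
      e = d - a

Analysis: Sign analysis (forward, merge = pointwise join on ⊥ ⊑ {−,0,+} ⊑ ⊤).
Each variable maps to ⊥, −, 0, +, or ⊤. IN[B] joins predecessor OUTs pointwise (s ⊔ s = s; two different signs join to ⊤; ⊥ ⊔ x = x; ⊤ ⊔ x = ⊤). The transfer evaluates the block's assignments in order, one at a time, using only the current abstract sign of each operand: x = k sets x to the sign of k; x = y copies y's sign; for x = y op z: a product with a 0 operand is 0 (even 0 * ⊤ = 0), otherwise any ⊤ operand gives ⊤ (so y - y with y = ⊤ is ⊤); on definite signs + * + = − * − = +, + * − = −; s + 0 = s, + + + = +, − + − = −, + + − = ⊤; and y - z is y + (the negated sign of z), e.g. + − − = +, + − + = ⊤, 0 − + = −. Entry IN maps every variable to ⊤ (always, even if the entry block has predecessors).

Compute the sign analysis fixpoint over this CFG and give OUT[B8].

Answer: {a: ⊤, b: ⊤, c: ⊤, d: -, e: ⊤, f: ⊤}

Trace:
Fixpoint table:
  B0: | IN=(all ⊤) | OUT=(all ⊤)
  B1: | IN=(all ⊤) | OUT=(all ⊤)
  B2: | IN=(all ⊤) | OUT={c:+; rest ⊤}
  B3: | IN={c:+; rest ⊤} | OUT={c:+; rest ⊤}
  B4: | IN={c:+; rest ⊤} | OUT={c:+; rest ⊤}
  B5: | IN={c:+; rest ⊤} | OUT={c:+, e:+; rest ⊤}
  B6: | IN={c:+, e:+; rest ⊤} | OUT={a:-, c:+, e:+; rest ⊤}
  B7: | IN=(all ⊤) | OUT={d:-; rest ⊤}
  B8: | IN={d:-; rest ⊤} | OUT={d:-; rest ⊤}

Merge at B8: IN[B8] = OUT[B7] = {a: ⊤, b: ⊤, c: ⊤, d: -, e: ⊤, f: ⊤}
Applying B8's transfer function to that IN value gives OUT[B8] (row B8 above).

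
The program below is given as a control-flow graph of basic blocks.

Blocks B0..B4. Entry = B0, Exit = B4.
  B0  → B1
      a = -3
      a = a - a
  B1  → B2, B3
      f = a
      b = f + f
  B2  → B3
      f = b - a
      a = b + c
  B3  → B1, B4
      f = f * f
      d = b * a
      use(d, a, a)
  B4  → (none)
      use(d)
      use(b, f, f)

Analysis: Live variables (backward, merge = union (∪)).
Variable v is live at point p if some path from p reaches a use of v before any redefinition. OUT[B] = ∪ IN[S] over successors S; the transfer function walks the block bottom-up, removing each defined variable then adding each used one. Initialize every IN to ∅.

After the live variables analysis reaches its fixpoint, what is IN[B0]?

Answer: {c}

Working:
Fixpoint table:
  B0: | IN={c} | OUT={a, c}
  B1: | IN={a, c} | OUT={a, b, c, f}
  B2: | IN={a, b, c} | OUT={a, b, c, f}
  B3: | IN={a, b, c, f} | OUT={a, b, c, d, f}
  B4: | IN={b, d, f} | OUT={}

Merge at B0: OUT[B0] = IN[B1] = {a, c}
Applying B0's transfer function to that OUT value gives IN[B0] (row B0 above).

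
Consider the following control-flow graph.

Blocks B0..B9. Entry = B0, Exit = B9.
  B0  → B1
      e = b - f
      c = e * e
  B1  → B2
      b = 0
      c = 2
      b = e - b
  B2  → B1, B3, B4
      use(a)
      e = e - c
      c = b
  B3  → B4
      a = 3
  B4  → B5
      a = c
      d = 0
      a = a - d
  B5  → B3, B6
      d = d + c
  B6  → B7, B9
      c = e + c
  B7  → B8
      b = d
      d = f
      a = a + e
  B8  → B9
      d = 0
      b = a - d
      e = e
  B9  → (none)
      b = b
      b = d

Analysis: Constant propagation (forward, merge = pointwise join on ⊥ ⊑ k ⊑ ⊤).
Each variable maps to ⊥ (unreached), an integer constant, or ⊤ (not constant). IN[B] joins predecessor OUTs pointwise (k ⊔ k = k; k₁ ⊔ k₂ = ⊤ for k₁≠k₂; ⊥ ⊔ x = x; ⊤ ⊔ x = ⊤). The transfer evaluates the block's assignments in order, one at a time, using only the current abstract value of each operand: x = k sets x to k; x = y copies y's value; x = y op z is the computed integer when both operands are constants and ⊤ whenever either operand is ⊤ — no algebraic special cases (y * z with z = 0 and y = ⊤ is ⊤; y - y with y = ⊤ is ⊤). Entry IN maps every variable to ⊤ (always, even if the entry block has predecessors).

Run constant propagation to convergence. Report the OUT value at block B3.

Answer: {a: 3, b: ⊤, c: ⊤, d: ⊤, e: ⊤, f: ⊤}

Trace:
Per-block solution:
  B0:   IN=(all ⊤)   OUT=(all ⊤)
  B1:   IN=(all ⊤)   OUT={c:2; rest ⊤}
  B2:   IN={c:2; rest ⊤}   OUT=(all ⊤)
  B3:   IN=(all ⊤)   OUT={a:3; rest ⊤}
  B4:   IN=(all ⊤)   OUT={d:0; rest ⊤}
  B5:   IN={d:0; rest ⊤}   OUT=(all ⊤)
  B6:   IN=(all ⊤)   OUT=(all ⊤)
  B7:   IN=(all ⊤)   OUT=(all ⊤)
  B8:   IN=(all ⊤)   OUT={d:0; rest ⊤}
  B9:   IN=(all ⊤)   OUT=(all ⊤)

Merge at B3: IN[B3] = OUT[B2] ⊔ OUT[B5] = {a: ⊤, b: ⊤, c: ⊤, d: ⊤, e: ⊤, f: ⊤}
Applying B3's transfer function to that IN value gives OUT[B3] (row B3 above).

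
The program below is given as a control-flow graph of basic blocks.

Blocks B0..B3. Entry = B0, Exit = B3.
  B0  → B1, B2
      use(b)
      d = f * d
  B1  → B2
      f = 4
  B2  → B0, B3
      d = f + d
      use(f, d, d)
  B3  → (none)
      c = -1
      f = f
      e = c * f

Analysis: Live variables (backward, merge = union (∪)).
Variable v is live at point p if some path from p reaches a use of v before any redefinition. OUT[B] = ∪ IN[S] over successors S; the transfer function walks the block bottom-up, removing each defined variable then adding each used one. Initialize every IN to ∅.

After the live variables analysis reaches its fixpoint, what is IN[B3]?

Answer: {f}

Working:
Fixpoint table:
  B0:  IN={b, d, f}  OUT={b, d, f}
  B1:  IN={b, d}  OUT={b, d, f}
  B2:  IN={b, d, f}  OUT={b, d, f}
  B3:  IN={f}  OUT={}

B3 is the boundary node: OUT[B3] = {}
Applying B3's transfer function to that OUT value gives IN[B3] (row B3 above).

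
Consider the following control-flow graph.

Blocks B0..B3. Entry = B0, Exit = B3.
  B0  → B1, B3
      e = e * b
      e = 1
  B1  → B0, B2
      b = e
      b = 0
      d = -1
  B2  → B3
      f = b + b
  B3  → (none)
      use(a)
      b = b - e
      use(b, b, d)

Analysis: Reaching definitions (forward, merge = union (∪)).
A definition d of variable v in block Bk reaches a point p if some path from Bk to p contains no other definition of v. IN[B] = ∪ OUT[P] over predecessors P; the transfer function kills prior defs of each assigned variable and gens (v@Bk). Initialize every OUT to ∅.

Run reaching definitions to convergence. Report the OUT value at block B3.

Converged values:
  B0: | IN={b@B1, d@B1, e@B0} | OUT={b@B1, d@B1, e@B0}
  B1: | IN={b@B1, d@B1, e@B0} | OUT={b@B1, d@B1, e@B0}
  B2: | IN={b@B1, d@B1, e@B0} | OUT={b@B1, d@B1, e@B0, f@B2}
  B3: | IN={b@B1, d@B1, e@B0, f@B2} | OUT={b@B3, d@B1, e@B0, f@B2}

Merge at B3: IN[B3] = OUT[B0] ⊔ OUT[B2] = {b@B1, d@B1, e@B0, f@B2}
Applying B3's transfer function to that IN value gives OUT[B3] (row B3 above).

Answer: {b@B3, d@B1, e@B0, f@B2}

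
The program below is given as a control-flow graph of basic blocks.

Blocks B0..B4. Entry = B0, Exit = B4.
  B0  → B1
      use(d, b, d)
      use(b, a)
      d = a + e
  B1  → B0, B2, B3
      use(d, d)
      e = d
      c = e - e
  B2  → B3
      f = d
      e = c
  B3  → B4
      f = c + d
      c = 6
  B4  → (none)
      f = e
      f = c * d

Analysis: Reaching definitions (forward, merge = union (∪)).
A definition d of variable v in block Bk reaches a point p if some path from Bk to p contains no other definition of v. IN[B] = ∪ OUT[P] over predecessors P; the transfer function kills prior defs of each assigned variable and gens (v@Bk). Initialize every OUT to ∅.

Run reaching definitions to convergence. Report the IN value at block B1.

Fixpoint table:
  B0: | IN={c@B1, d@B0, e@B1} | OUT={c@B1, d@B0, e@B1}
  B1: | IN={c@B1, d@B0, e@B1} | OUT={c@B1, d@B0, e@B1}
  B2: | IN={c@B1, d@B0, e@B1} | OUT={c@B1, d@B0, e@B2, f@B2}
  B3: | IN={c@B1, d@B0, e@B1, e@B2, f@B2} | OUT={c@B3, d@B0, e@B1, e@B2, f@B3}
  B4: | IN={c@B3, d@B0, e@B1, e@B2, f@B3} | OUT={c@B3, d@B0, e@B1, e@B2, f@B4}

Merge at B1: IN[B1] = OUT[B0] = {c@B1, d@B0, e@B1}

Answer: {c@B1, d@B0, e@B1}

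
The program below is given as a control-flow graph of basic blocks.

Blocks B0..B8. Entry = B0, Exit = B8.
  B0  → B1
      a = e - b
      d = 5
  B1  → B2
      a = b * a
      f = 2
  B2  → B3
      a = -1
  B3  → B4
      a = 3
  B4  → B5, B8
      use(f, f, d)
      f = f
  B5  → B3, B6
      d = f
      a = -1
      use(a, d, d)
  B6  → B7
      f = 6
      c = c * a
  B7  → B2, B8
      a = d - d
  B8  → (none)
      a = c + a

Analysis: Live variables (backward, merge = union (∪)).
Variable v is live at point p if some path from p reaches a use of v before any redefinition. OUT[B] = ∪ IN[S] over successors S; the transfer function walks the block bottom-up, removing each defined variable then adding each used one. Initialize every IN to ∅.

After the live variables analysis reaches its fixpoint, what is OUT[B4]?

Converged values:
  B0:   IN={b, c, e}   OUT={a, b, c, d}
  B1:   IN={a, b, c, d}   OUT={c, d, f}
  B2:   IN={c, d, f}   OUT={c, d, f}
  B3:   IN={c, d, f}   OUT={a, c, d, f}
  B4:   IN={a, c, d, f}   OUT={a, c, f}
  B5:   IN={c, f}   OUT={a, c, d, f}
  B6:   IN={a, c, d}   OUT={c, d, f}
  B7:   IN={c, d, f}   OUT={a, c, d, f}
  B8:   IN={a, c}   OUT={}

Merge at B4: OUT[B4] = IN[B5] ⊔ IN[B8] = {a, c, f}

Answer: {a, c, f}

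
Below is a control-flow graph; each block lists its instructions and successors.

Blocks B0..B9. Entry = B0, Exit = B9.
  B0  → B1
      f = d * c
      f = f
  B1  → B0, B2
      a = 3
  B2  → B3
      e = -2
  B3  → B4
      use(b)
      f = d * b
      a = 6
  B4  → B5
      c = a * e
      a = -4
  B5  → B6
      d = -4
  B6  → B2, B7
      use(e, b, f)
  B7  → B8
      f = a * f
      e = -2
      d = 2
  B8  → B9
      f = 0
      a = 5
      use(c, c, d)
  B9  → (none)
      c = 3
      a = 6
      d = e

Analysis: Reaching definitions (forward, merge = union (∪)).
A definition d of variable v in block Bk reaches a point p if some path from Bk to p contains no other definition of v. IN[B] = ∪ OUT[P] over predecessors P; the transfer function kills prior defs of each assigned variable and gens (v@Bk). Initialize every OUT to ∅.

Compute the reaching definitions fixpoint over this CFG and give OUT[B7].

Answer: {a@B4, c@B4, d@B7, e@B7, f@B7}

Trace:
Converged values:
  B0: | IN={a@B1, f@B0} | OUT={a@B1, f@B0}
  B1: | IN={a@B1, f@B0} | OUT={a@B1, f@B0}
  B2: | IN={a@B1, a@B4, c@B4, d@B5, e@B2, f@B0, f@B3} | OUT={a@B1, a@B4, c@B4, d@B5, e@B2, f@B0, f@B3}
  B3: | IN={a@B1, a@B4, c@B4, d@B5, e@B2, f@B0, f@B3} | OUT={a@B3, c@B4, d@B5, e@B2, f@B3}
  B4: | IN={a@B3, c@B4, d@B5, e@B2, f@B3} | OUT={a@B4, c@B4, d@B5, e@B2, f@B3}
  B5: | IN={a@B4, c@B4, d@B5, e@B2, f@B3} | OUT={a@B4, c@B4, d@B5, e@B2, f@B3}
  B6: | IN={a@B4, c@B4, d@B5, e@B2, f@B3} | OUT={a@B4, c@B4, d@B5, e@B2, f@B3}
  B7: | IN={a@B4, c@B4, d@B5, e@B2, f@B3} | OUT={a@B4, c@B4, d@B7, e@B7, f@B7}
  B8: | IN={a@B4, c@B4, d@B7, e@B7, f@B7} | OUT={a@B8, c@B4, d@B7, e@B7, f@B8}
  B9: | IN={a@B8, c@B4, d@B7, e@B7, f@B8} | OUT={a@B9, c@B9, d@B9, e@B7, f@B8}

Merge at B7: IN[B7] = OUT[B6] = {a@B4, c@B4, d@B5, e@B2, f@B3}
Applying B7's transfer function to that IN value gives OUT[B7] (row B7 above).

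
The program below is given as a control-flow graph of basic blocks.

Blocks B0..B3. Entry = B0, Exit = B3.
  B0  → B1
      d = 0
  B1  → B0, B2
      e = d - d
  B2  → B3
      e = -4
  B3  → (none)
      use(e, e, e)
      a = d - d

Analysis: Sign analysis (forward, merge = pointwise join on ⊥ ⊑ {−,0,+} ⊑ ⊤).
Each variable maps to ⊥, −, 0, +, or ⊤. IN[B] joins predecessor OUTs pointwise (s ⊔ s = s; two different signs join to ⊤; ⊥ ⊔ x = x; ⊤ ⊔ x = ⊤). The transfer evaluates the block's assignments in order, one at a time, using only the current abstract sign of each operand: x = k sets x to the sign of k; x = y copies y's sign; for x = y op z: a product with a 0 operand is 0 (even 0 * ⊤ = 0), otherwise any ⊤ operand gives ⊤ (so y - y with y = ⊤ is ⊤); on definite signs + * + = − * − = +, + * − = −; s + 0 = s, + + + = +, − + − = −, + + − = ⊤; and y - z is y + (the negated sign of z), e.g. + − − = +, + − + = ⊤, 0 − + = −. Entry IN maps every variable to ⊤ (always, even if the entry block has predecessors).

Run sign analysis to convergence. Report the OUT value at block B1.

Per-block solution:
  B0:  IN=(all ⊤)  OUT={d:0; rest ⊤}
  B1:  IN={d:0; rest ⊤}  OUT={d:0, e:0; rest ⊤}
  B2:  IN={d:0, e:0; rest ⊤}  OUT={d:0, e:-; rest ⊤}
  B3:  IN={d:0, e:-; rest ⊤}  OUT={a:0, d:0, e:-; rest ⊤}

Merge at B1: IN[B1] = OUT[B0] = {a: ⊤, b: ⊤, c: ⊤, d: 0, e: ⊤, f: ⊤}
Applying B1's transfer function to that IN value gives OUT[B1] (row B1 above).

Answer: {a: ⊤, b: ⊤, c: ⊤, d: 0, e: 0, f: ⊤}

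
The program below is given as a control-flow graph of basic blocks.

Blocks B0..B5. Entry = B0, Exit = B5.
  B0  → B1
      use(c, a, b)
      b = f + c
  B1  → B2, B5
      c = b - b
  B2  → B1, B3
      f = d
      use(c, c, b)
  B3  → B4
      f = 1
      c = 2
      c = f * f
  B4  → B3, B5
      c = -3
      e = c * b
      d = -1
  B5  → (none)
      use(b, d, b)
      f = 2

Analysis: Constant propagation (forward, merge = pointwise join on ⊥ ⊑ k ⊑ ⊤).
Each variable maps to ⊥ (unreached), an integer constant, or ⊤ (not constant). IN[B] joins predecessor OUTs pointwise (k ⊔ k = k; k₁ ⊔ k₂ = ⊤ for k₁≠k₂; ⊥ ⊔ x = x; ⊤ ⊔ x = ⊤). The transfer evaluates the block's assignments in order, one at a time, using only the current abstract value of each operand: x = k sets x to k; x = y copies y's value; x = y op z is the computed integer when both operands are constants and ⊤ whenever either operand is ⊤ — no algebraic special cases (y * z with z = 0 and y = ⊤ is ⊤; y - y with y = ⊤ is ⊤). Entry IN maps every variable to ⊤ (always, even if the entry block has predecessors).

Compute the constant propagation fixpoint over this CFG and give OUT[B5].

Fixpoint table:
  B0:   IN=(all ⊤)   OUT=(all ⊤)
  B1:   IN=(all ⊤)   OUT=(all ⊤)
  B2:   IN=(all ⊤)   OUT=(all ⊤)
  B3:   IN=(all ⊤)   OUT={c:1, f:1; rest ⊤}
  B4:   IN={c:1, f:1; rest ⊤}   OUT={c:-3, d:-1, f:1; rest ⊤}
  B5:   IN=(all ⊤)   OUT={f:2; rest ⊤}

Merge at B5: IN[B5] = OUT[B1] ⊔ OUT[B4] = {a: ⊤, b: ⊤, c: ⊤, d: ⊤, e: ⊤, f: ⊤}
Applying B5's transfer function to that IN value gives OUT[B5] (row B5 above).

Answer: {a: ⊤, b: ⊤, c: ⊤, d: ⊤, e: ⊤, f: 2}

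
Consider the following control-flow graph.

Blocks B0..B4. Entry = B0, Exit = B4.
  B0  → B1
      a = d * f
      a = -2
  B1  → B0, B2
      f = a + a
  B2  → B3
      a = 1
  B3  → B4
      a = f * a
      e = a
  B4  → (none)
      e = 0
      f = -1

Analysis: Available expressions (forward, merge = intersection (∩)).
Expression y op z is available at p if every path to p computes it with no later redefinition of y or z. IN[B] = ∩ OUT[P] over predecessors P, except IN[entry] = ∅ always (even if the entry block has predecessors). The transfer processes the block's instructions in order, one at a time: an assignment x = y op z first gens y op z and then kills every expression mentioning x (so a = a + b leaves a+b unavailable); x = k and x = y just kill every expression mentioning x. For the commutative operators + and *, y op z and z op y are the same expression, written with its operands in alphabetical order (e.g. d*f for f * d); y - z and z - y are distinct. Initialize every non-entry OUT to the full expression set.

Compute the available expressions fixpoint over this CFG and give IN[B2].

Fixpoint table:
  B0:   IN={}   OUT={d*f}
  B1:   IN={d*f}   OUT={a+a}
  B2:   IN={a+a}   OUT={}
  B3:   IN={}   OUT={}
  B4:   IN={}   OUT={}

Merge at B2: IN[B2] = OUT[B1] = {a+a}

Answer: {a+a}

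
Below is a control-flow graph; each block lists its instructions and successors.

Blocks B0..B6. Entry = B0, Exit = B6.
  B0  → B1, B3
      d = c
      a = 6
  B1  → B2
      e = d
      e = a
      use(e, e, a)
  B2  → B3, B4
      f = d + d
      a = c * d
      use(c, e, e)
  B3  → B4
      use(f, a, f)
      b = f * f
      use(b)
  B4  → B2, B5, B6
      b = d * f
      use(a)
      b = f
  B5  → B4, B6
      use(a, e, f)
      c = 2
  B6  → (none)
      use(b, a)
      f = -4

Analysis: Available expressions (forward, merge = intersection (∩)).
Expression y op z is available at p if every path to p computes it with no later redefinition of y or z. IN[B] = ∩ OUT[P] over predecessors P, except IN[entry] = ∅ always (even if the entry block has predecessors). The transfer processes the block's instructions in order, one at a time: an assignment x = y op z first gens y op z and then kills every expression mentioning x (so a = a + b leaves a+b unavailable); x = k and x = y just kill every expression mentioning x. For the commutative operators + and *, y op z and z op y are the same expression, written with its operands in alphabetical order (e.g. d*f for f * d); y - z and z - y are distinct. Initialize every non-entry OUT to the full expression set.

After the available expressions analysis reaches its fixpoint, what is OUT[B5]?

Answer: {d*f}

Derivation:
Converged values:
  B0:   IN={}   OUT={}
  B1:   IN={}   OUT={}
  B2:   IN={}   OUT={c*d, d+d}
  B3:   IN={}   OUT={f*f}
  B4:   IN={}   OUT={d*f}
  B5:   IN={d*f}   OUT={d*f}
  B6:   IN={d*f}   OUT={}

Merge at B5: IN[B5] = OUT[B4] = {d*f}
Applying B5's transfer function to that IN value gives OUT[B5] (row B5 above).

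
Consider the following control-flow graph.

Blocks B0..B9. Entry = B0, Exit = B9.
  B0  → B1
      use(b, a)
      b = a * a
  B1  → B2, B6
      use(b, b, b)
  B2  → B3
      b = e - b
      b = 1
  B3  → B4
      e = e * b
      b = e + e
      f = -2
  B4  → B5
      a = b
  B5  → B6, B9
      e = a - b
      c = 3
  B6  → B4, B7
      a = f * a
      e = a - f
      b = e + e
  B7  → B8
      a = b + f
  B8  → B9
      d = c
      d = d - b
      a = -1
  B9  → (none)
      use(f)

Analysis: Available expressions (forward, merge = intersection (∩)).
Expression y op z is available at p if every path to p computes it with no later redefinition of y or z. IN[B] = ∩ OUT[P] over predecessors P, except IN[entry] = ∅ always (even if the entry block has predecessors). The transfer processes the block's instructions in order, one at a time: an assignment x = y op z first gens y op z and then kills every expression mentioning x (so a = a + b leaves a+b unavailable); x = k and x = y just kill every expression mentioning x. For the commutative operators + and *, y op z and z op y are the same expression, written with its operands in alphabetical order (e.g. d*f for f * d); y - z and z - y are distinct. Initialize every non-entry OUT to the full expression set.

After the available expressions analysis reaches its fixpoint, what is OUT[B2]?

Answer: {a*a}

Working:
Converged values:
  B0: | IN={} | OUT={a*a}
  B1: | IN={a*a} | OUT={a*a}
  B2: | IN={a*a} | OUT={a*a}
  B3: | IN={a*a} | OUT={a*a, e+e}
  B4: | IN={e+e} | OUT={e+e}
  B5: | IN={e+e} | OUT={a-b}
  B6: | IN={} | OUT={a-f, e+e}
  B7: | IN={a-f, e+e} | OUT={b+f, e+e}
  B8: | IN={b+f, e+e} | OUT={b+f, e+e}
  B9: | IN={} | OUT={}

Merge at B2: IN[B2] = OUT[B1] = {a*a}
Applying B2's transfer function to that IN value gives OUT[B2] (row B2 above).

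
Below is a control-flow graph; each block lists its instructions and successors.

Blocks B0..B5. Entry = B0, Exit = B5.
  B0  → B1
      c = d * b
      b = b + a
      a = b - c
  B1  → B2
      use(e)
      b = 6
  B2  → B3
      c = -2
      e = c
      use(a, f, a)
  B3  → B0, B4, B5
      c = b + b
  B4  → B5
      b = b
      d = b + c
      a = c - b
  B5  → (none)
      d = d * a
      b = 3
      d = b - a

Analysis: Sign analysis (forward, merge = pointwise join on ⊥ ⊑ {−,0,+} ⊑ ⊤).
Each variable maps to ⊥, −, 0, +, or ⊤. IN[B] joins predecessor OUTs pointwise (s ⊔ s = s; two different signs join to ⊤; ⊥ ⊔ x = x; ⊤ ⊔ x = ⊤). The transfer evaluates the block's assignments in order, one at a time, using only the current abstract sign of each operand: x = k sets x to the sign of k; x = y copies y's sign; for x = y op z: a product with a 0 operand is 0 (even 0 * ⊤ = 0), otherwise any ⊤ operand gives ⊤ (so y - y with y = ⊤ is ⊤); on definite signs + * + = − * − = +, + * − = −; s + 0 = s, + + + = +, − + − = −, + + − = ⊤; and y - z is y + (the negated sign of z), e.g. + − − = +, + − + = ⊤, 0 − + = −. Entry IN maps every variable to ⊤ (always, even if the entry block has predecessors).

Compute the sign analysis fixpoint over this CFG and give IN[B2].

Converged values:
  B0: | IN=(all ⊤) | OUT=(all ⊤)
  B1: | IN=(all ⊤) | OUT={b:+; rest ⊤}
  B2: | IN={b:+; rest ⊤} | OUT={b:+, c:-, e:-; rest ⊤}
  B3: | IN={b:+, c:-, e:-; rest ⊤} | OUT={b:+, c:+, e:-; rest ⊤}
  B4: | IN={b:+, c:+, e:-; rest ⊤} | OUT={b:+, c:+, d:+, e:-; rest ⊤}
  B5: | IN={b:+, c:+, e:-; rest ⊤} | OUT={b:+, c:+, e:-; rest ⊤}

Merge at B2: IN[B2] = OUT[B1] = {a: ⊤, b: +, c: ⊤, d: ⊤, e: ⊤, f: ⊤}

Answer: {a: ⊤, b: +, c: ⊤, d: ⊤, e: ⊤, f: ⊤}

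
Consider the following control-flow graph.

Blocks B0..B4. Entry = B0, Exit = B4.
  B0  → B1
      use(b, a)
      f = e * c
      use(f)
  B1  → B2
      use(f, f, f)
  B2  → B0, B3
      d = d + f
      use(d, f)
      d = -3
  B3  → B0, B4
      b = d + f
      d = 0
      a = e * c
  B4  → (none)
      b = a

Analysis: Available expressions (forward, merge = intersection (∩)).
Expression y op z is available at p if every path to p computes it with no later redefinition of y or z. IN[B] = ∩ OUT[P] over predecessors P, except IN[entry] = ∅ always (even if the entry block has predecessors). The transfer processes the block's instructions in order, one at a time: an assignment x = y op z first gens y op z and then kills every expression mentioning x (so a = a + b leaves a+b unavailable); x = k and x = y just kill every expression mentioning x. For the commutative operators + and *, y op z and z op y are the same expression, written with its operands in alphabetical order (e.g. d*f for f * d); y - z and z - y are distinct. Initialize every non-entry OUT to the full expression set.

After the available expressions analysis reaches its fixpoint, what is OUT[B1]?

Answer: {c*e}

Derivation:
Per-block solution:
  B0: | IN={} | OUT={c*e}
  B1: | IN={c*e} | OUT={c*e}
  B2: | IN={c*e} | OUT={c*e}
  B3: | IN={c*e} | OUT={c*e}
  B4: | IN={c*e} | OUT={c*e}

Merge at B1: IN[B1] = OUT[B0] = {c*e}
Applying B1's transfer function to that IN value gives OUT[B1] (row B1 above).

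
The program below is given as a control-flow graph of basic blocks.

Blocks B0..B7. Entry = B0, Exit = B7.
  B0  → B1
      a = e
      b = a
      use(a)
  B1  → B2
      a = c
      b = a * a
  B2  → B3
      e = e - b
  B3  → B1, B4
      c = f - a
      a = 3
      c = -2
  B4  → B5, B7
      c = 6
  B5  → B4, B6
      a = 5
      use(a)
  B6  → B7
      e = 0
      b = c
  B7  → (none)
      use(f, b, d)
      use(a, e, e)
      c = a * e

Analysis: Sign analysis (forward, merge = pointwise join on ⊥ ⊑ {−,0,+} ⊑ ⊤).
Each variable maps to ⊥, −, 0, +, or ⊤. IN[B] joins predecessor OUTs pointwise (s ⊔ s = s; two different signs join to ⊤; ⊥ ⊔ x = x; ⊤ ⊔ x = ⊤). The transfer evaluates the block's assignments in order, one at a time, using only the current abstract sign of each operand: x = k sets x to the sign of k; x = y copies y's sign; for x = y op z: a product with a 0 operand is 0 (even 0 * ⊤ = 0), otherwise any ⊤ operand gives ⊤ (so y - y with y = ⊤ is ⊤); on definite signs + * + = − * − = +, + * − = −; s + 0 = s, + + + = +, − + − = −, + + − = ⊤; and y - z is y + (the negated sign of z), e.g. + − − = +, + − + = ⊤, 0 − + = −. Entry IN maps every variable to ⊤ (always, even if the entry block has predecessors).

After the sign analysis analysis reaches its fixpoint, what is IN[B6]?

Converged values:
  B0:  IN=(all ⊤)  OUT=(all ⊤)
  B1:  IN=(all ⊤)  OUT=(all ⊤)
  B2:  IN=(all ⊤)  OUT=(all ⊤)
  B3:  IN=(all ⊤)  OUT={a:+, c:-; rest ⊤}
  B4:  IN={a:+; rest ⊤}  OUT={a:+, c:+; rest ⊤}
  B5:  IN={a:+, c:+; rest ⊤}  OUT={a:+, c:+; rest ⊤}
  B6:  IN={a:+, c:+; rest ⊤}  OUT={a:+, b:+, c:+, e:0; rest ⊤}
  B7:  IN={a:+, c:+; rest ⊤}  OUT={a:+; rest ⊤}

Merge at B6: IN[B6] = OUT[B5] = {a: +, b: ⊤, c: +, d: ⊤, e: ⊤, f: ⊤}

Answer: {a: +, b: ⊤, c: +, d: ⊤, e: ⊤, f: ⊤}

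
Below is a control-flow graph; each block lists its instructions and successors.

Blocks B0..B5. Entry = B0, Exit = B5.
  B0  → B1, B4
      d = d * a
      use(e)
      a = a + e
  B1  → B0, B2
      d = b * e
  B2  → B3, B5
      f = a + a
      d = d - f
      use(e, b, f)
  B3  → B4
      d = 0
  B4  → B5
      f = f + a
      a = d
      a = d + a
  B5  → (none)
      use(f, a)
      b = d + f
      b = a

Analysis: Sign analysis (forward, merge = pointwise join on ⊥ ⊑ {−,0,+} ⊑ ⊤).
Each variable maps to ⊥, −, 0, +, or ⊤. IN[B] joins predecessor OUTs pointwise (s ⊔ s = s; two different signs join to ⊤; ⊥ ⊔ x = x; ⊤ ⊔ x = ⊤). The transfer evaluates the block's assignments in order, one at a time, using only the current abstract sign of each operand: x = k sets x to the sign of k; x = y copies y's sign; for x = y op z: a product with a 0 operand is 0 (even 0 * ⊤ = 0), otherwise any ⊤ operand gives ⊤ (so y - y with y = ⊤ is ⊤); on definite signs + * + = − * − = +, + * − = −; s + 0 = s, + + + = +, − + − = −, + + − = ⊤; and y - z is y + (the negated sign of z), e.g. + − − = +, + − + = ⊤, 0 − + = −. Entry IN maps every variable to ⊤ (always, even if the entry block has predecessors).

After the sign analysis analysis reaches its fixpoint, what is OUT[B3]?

Answer: {a: ⊤, b: ⊤, c: ⊤, d: 0, e: ⊤, f: ⊤}

Derivation:
Per-block solution:
  B0: | IN=(all ⊤) | OUT=(all ⊤)
  B1: | IN=(all ⊤) | OUT=(all ⊤)
  B2: | IN=(all ⊤) | OUT=(all ⊤)
  B3: | IN=(all ⊤) | OUT={d:0; rest ⊤}
  B4: | IN=(all ⊤) | OUT=(all ⊤)
  B5: | IN=(all ⊤) | OUT=(all ⊤)

Merge at B3: IN[B3] = OUT[B2] = {a: ⊤, b: ⊤, c: ⊤, d: ⊤, e: ⊤, f: ⊤}
Applying B3's transfer function to that IN value gives OUT[B3] (row B3 above).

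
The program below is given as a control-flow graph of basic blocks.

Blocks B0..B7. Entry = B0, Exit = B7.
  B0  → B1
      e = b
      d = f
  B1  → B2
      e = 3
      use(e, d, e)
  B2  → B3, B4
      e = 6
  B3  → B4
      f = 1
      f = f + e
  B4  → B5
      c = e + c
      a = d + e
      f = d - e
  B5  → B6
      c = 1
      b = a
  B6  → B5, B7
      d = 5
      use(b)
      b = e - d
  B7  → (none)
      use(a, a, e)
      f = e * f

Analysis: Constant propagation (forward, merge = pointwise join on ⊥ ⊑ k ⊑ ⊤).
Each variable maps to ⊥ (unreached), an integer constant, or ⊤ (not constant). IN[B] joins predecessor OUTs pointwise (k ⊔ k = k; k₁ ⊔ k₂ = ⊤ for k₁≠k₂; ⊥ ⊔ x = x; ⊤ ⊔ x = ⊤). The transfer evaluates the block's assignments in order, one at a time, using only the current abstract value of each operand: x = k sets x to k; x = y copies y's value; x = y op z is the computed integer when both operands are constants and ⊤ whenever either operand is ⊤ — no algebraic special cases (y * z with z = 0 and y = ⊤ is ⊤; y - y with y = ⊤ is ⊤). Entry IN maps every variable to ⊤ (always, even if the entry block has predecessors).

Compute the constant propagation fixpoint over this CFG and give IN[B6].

Fixpoint table:
  B0: | IN=(all ⊤) | OUT=(all ⊤)
  B1: | IN=(all ⊤) | OUT={e:3; rest ⊤}
  B2: | IN={e:3; rest ⊤} | OUT={e:6; rest ⊤}
  B3: | IN={e:6; rest ⊤} | OUT={e:6, f:7; rest ⊤}
  B4: | IN={e:6; rest ⊤} | OUT={e:6; rest ⊤}
  B5: | IN={e:6; rest ⊤} | OUT={c:1, e:6; rest ⊤}
  B6: | IN={c:1, e:6; rest ⊤} | OUT={b:1, c:1, d:5, e:6; rest ⊤}
  B7: | IN={b:1, c:1, d:5, e:6; rest ⊤} | OUT={b:1, c:1, d:5, e:6; rest ⊤}

Merge at B6: IN[B6] = OUT[B5] = {a: ⊤, b: ⊤, c: 1, d: ⊤, e: 6, f: ⊤}

Answer: {a: ⊤, b: ⊤, c: 1, d: ⊤, e: 6, f: ⊤}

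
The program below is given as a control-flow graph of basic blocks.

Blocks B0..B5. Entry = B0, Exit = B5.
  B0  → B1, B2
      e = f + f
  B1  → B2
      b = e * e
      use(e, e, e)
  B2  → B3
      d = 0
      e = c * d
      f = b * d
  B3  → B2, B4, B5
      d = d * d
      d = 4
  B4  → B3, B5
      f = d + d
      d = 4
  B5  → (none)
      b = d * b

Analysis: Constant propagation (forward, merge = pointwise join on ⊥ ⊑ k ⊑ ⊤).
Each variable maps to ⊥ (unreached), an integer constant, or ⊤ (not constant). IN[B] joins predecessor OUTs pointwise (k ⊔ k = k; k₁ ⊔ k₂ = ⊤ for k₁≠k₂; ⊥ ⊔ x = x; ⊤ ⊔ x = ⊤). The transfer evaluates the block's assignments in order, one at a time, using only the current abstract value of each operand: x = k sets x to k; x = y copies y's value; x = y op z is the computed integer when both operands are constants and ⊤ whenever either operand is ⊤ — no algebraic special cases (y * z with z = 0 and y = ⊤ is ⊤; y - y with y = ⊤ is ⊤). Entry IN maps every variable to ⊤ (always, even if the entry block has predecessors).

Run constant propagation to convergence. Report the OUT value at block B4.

Per-block solution:
  B0: | IN=(all ⊤) | OUT=(all ⊤)
  B1: | IN=(all ⊤) | OUT=(all ⊤)
  B2: | IN=(all ⊤) | OUT={d:0; rest ⊤}
  B3: | IN=(all ⊤) | OUT={d:4; rest ⊤}
  B4: | IN={d:4; rest ⊤} | OUT={d:4, f:8; rest ⊤}
  B5: | IN={d:4; rest ⊤} | OUT={d:4; rest ⊤}

Merge at B4: IN[B4] = OUT[B3] = {a: ⊤, b: ⊤, c: ⊤, d: 4, e: ⊤, f: ⊤}
Applying B4's transfer function to that IN value gives OUT[B4] (row B4 above).

Answer: {a: ⊤, b: ⊤, c: ⊤, d: 4, e: ⊤, f: 8}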